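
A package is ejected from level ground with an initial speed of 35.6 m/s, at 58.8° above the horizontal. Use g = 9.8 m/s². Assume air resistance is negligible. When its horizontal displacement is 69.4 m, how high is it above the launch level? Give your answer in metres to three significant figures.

Resolve: vₓ = 35.60 cos 58.8° = 18.44 m/s and v_y0 = 35.60 sin 58.8° = 30.45 m/s.
x = vₓ t ⇒ t = 69.4/18.44 = 3.763 s.
Height: y = v_y0 t − ½ g t² = 30.45 × 3.763 − 4.900 × 3.763² = 114.6 − 69.39 = 45.20 m.

45.2 m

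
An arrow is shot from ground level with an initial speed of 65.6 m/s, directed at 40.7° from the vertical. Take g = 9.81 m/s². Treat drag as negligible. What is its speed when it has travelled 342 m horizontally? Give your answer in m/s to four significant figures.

51.51 m/s

vₓ = 65.60 sin 40.7° = 42.78 m/s; v_y0 = 65.60 cos 40.7° = 49.73 m/s.
Time to reach x = 342 m: t = x/vₓ = 342/42.78 = 7.995 s.
Vertical velocity there: v_y = v_y0 − g t = 49.73 − 9.81 × 7.995 = −28.70 m/s.
Speed: √(vₓ² + v_y²) = √(42.78² + 28.70²) = 51.51 m/s.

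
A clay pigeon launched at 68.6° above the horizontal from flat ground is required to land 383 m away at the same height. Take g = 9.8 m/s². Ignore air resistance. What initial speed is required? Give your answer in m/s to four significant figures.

74.33 m/s

From R = (v₀² / g) sin 2θ: v₀ = √(gR / sin 2θ).
v₀ = √(9.80 × 383 / sin 137.2°) = √(3753 / 0.6794) = √5524.2 = 74.33 m/s.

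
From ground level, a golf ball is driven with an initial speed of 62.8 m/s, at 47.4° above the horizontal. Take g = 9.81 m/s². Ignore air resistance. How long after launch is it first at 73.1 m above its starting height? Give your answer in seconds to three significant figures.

2.01 s

Components: vₓ = 62.80 cos 47.4° = 42.51 m/s, v_y0 = 62.80 sin 47.4° = 46.23 m/s.
Height y(t) = 46.23 t − 4.905 t² = 73.1 gives 4.905 t² − 46.23 t + 73.1 = 0.
t = [46.23 ± √(46.23² − 2·9.81·73.1)] / 9.81 = (46.23 ± 26.51) / 9.81, so t = 2.010 s or t = 7.414 s.
The first (ascending) time is 2.010 s.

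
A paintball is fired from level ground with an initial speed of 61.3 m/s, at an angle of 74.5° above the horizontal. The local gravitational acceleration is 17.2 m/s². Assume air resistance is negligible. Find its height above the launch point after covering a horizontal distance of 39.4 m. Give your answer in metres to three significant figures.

Horizontal component vₓ = 61.30 cos 74.5° = 16.38 m/s; vertical v_y0 = 61.30 sin 74.5° = 59.07 m/s.
At x = 39.4 m, t = x/vₓ = 39.4/16.38 = 2.405 s.
Height: y = v_y0 t − ½ g t² = 59.07 × 2.405 − 8.600 × 2.405² = 142.1 − 49.75 = 92.32 m.

92.3 m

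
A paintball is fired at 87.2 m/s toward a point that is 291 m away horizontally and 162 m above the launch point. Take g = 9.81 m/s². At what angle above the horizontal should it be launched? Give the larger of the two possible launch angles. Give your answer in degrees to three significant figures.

77.3°

Trajectory: y = x tanθ − g x² (1 + tan²θ)/(2v₀²). With x = 291, y = 162, v₀ = 87.2, g = 9.81:
54.63 tan²θ − 291 tanθ + (216.6) = 0.
tanθ = [291 ± √(291² − 4 × 54.63 × (216.6))] / (2 × 54.63) = (291 ± 193.3) / 109.3, giving tanθ = 0.8947 or 4.433.
θ = 41.82° or 77.29°; the larger is 77.29°.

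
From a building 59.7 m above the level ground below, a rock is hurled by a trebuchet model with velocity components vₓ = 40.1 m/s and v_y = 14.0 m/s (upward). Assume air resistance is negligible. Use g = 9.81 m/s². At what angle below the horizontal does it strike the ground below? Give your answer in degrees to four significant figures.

Vertical motion (up positive, ground at y = 0): 4.905 t² − (14.00) t − 59.7 = 0, so t = (14.00 + √(14.00² + 2·9.81·59.7)) / 9.81 = (14.00 + 36.98) / 9.81 = 5.196 s.
At impact: v_y = v_y0 − g t = −36.98 m/s; vₓ = 40.10 m/s.
Angle below horizontal: arctan(|v_y|/vₓ) = arctan(36.98/40.10) = 42.68°.

42.68°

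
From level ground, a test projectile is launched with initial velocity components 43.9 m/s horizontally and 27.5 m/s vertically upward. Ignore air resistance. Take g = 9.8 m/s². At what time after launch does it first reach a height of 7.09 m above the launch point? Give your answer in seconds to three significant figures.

Height y(t) = 27.50 t − 4.900 t² = 7.09 gives 4.900 t² − 27.50 t + 7.09 = 0.
t = [27.50 ± √(27.50² − 2·9.80·7.09)] / 9.80 = (27.50 ± 24.85) / 9.80, so t = 0.2709 s or t = 5.341 s.
The first (ascending) time is 0.2709 s.

0.271 s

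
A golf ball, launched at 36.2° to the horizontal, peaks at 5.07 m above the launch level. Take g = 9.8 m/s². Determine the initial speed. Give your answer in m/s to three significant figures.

At the peak v_y = 0, so v_y0 = √(2gH) = √(2 × 9.80 × 5.07) = 9.969 m/s.
v_y0 = v₀ sin θ ⇒ v₀ = 9.969 / sin 36.2° = 16.88 m/s.

16.9 m/s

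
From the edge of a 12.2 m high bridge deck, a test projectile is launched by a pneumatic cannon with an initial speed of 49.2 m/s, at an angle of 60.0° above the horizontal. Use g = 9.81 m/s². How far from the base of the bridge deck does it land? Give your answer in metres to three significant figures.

221 m

Resolve: vₓ = 49.20 cos 60.0° = 24.60 m/s and v_y0 = 49.20 sin 60.0° = 42.61 m/s.
Vertical motion (up positive, ground at y = 0): 4.905 t² − (42.61) t − 12.2 = 0, so t = (42.61 + √(42.61² + 2·9.81·12.2)) / 9.81 = (42.61 + 45.33) / 9.81 = 8.964 s.
Horizontal distance: R = vₓ t = 24.60 × 8.964 = 220.5 m.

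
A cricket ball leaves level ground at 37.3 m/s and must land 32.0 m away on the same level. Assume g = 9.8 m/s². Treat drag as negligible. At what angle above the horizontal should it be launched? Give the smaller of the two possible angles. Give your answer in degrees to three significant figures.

Level-ground range R = v₀² sin(2θ)/g ⇒ sin(2θ) = gR/v₀² = 9.80 × 32.0 / 37.3² = 0.2254.
2θ = 13.03° or 180° − 13.03° = 167.0°, so θ = 6.513° or 83.49°.
The smaller angle is 6.513°.

6.51°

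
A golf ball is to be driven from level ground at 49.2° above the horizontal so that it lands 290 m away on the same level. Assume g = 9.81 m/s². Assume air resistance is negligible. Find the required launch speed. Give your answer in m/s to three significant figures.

53.6 m/s

From R = (v₀² / g) sin 2θ: v₀ = √(gR / sin 2θ).
v₀ = √(9.81 × 290 / sin 98.40°) = √(2845 / 0.9893) = √2875.8 = 53.63 m/s.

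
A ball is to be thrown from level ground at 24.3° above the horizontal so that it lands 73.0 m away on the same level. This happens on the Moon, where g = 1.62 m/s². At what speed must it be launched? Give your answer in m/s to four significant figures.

From R = (v₀² / g) sin 2θ: v₀ = √(gR / sin 2θ).
v₀ = √(1.62 × 73.0 / sin 48.60°) = √(118.3 / 0.7501) = √157.66 = 12.56 m/s.

12.56 m/s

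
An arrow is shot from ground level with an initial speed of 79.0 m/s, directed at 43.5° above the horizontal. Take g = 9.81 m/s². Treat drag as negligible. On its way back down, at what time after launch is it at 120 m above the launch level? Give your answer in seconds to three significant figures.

8.05 s

Resolve: vₓ = 79.00 cos 43.5° = 57.30 m/s and v_y0 = 79.00 sin 43.5° = 54.38 m/s.
Require v_y0 t − ½ g t² = 120, i.e. 4.905 t² − 54.38 t + 120 = 0.
t = [54.38 ± √(54.38² − 2·9.81·120)] / 9.81 = (54.38 ± 24.55) / 9.81, so t = 3.041 s or t = 8.046 s.
The descending-branch root is 8.046 s.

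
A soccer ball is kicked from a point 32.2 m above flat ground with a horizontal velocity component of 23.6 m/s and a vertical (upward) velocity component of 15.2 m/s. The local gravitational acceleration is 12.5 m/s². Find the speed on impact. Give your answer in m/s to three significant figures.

39.9 m/s

With up positive and y = 0 at the ground: y(t) = 32.2 + (15.20) t − 6.250 t². Setting y = 0 and taking the positive root: t = [15.20 + √(15.20² + 2·12.5·32.2)] / 12.5 = (15.20 + 32.19) / 12.5 = 3.791 s.
Vertical velocity at impact: v_y = v_y0 − g t = 15.20 − 12.5 × 3.791 = −32.19 m/s.
Speed: |v| = √(vₓ² + v_y²) = √(23.60² + 32.19²) = 39.91 m/s.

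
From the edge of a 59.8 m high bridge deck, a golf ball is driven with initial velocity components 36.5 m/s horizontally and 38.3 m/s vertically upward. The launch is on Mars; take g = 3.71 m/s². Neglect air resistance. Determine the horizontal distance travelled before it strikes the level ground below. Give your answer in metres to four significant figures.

806.8 m

The projectile lands when y = 59.8 + (38.30) t − ½·3.71·t² = 0. Positive root: t = (38.30 + √(38.30² + 2·3.71·59.8)) / 3.71 = (38.30 + 43.71) / 3.71 = 22.11 s.
Horizontal distance: R = vₓ t = 36.50 × 22.11 = 806.8 m.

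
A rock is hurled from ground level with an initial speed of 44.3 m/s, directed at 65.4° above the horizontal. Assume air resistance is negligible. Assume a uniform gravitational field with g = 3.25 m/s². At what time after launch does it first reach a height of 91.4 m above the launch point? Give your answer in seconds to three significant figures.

Resolve: vₓ = 44.30 cos 65.4° = 18.44 m/s and v_y0 = 44.30 sin 65.4° = 40.28 m/s.
Require v_y0 t − ½ g t² = 91.4, i.e. 1.625 t² − 40.28 t + 91.4 = 0.
t = [40.28 ± √(40.28² − 2·3.25·91.4)] / 3.25 = (40.28 ± 32.07) / 3.25, so t = 2.527 s or t = 22.26 s.
The first (ascending) time is 2.527 s.

2.53 s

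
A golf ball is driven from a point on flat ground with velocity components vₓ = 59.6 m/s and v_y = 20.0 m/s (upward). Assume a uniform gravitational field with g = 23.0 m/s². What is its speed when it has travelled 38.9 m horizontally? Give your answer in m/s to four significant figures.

59.81 m/s

x = vₓ t ⇒ t = 38.9/59.60 = 0.6527 s.
Vertical velocity there: v_y = v_y0 − g t = 20.00 − 23.0 × 0.6527 = 4.988 m/s.
Speed: √(vₓ² + v_y²) = √(59.60² + 4.988²) = 59.81 m/s.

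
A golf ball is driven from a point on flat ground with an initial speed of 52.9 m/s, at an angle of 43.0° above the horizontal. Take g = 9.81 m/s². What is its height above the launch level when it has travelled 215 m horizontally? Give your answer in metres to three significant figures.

49.0 m

Horizontal component vₓ = 52.90 cos 43.0° = 38.69 m/s; vertical v_y0 = 52.90 sin 43.0° = 36.08 m/s.
At x = 215 m, t = x/vₓ = 215/38.69 = 5.557 s.
Height: y = v_y0 t − ½ g t² = 36.08 × 5.557 − 4.905 × 5.557² = 200.5 − 151.5 = 49.01 m.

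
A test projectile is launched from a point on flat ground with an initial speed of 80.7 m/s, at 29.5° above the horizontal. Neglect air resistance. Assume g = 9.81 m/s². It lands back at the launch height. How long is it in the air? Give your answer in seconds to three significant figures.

Components: vₓ = 80.70 cos 29.5° = 70.24 m/s, v_y0 = 80.70 sin 29.5° = 39.74 m/s.
Time of flight on level ground: T = 2 v_y0 / g = 2 × 39.74 / 9.81 = 8.102 s.

8.10 s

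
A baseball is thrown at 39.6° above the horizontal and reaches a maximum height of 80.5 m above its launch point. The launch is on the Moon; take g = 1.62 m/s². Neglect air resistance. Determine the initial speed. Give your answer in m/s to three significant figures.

25.3 m/s

At the peak v_y = 0, so v_y0 = √(2gH) = √(2 × 1.62 × 80.5) = 16.15 m/s.
v_y0 = v₀ sin θ ⇒ v₀ = 16.15 / sin 39.6° = 25.34 m/s.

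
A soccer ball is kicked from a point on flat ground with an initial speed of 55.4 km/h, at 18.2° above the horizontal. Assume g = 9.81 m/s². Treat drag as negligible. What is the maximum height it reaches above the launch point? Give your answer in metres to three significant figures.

Convert: 55.4 km/h = 55.4/3.6 = 15.39 m/s.
Resolve: vₓ = 15.39 cos 18.2° = 14.62 m/s and v_y0 = 15.39 sin 18.2° = 4.806 m/s.
At the apex v_y = 0, so H = v_y0²/(2g) = 4.806²/19.62 = 1.177 m.

1.18 m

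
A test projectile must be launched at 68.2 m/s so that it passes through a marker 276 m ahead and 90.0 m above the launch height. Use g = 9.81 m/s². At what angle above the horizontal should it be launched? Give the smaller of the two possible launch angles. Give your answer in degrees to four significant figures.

Trajectory: y = x tanθ − g x² (1 + tan²θ)/(2v₀²). With x = 276, y = 90.0, v₀ = 68.2, g = 9.81:
80.33 tan²θ − 276 tanθ + (170.3) = 0.
tanθ = [276 ± √(276² − 4 × 80.33 × (170.3))] / (2 × 80.33) = (276 ± 146.4) / 160.7, giving tanθ = 0.8064 or 2.629.
θ = 38.88° or 69.18°; the smaller is 38.88°.

38.88°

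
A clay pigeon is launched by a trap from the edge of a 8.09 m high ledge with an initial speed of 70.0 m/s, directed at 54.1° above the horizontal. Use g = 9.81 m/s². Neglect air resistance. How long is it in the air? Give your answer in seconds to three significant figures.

Horizontal component vₓ = 70.00 cos 54.1° = 41.05 m/s; vertical v_y0 = 70.00 sin 54.1° = 56.70 m/s.
With up positive and y = 0 at the ground: y(t) = 8.09 + (56.70) t − 4.905 t². Setting y = 0 and taking the positive root: t = [56.70 + √(56.70² + 2·9.81·8.09)] / 9.81 = (56.70 + 58.09) / 9.81 = 11.70 s.

11.7 s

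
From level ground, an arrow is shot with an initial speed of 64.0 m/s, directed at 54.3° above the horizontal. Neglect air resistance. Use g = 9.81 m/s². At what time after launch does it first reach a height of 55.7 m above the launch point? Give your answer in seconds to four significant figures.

1.210 s

Resolve: vₓ = 64.00 cos 54.3° = 37.35 m/s and v_y0 = 64.00 sin 54.3° = 51.97 m/s.
Height y(t) = 51.97 t − 4.905 t² = 55.7 gives 4.905 t² − 51.97 t + 55.7 = 0.
t = [51.97 ± √(51.97² − 2·9.81·55.7)] / 9.81 = (51.97 ± 40.10) / 9.81, so t = 1.210 s or t = 9.386 s.
The first (ascending) time is 1.210 s.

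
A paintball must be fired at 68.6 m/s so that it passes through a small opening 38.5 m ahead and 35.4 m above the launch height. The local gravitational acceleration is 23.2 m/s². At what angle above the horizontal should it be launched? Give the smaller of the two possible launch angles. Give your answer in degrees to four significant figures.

Trajectory: y = x tanθ − g x² (1 + tan²θ)/(2v₀²). With x = 38.5, y = 35.4, v₀ = 68.6, g = 23.2:
3.654 tan²θ − 38.5 tanθ + (39.05) = 0.
tanθ = [38.5 ± √(38.5² − 4 × 3.654 × (39.05))] / (2 × 3.654) = (38.5 ± 30.19) / 7.307, giving tanθ = 1.137 or 9.400.
θ = 48.67° or 83.93°; the smaller is 48.67°.

48.67°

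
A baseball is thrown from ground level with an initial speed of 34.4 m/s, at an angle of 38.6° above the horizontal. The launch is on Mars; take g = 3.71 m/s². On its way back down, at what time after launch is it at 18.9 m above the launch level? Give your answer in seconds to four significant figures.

10.61 s

Resolve: vₓ = 34.40 cos 38.6° = 26.88 m/s and v_y0 = 34.40 sin 38.6° = 21.46 m/s.
Require v_y0 t − ½ g t² = 18.9, i.e. 1.855 t² − 21.46 t + 18.9 = 0.
Quadratic formula: t = (21.46 ± √320.36) / 3.71 = (21.46 ± 17.90) / 3.71 → t = 0.9604 s or 10.61 s.
The descending-branch root is 10.61 s.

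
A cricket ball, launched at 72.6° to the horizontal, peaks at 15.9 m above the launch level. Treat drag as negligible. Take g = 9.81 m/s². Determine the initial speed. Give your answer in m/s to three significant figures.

18.5 m/s

At the peak v_y = 0, so v_y0 = √(2gH) = √(2 × 9.81 × 15.9) = 17.66 m/s.
v_y0 = v₀ sin θ ⇒ v₀ = 17.66 / sin 72.6° = 18.51 m/s.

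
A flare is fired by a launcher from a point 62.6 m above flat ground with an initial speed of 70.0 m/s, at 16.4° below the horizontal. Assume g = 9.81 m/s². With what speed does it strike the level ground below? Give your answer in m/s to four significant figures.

Horizontal component vₓ = 70.00 cos 16.4° = 67.15 m/s; vertical v_y0 = −19.76 m/s (downward).
The projectile lands when y = 62.6 + (−19.76) t − ½·9.81·t² = 0. Positive root: t = (−19.76 + √(19.76² + 2·9.81·62.6)) / 9.81 = (−19.76 + 40.23) / 9.81 = 2.087 s.
Vertical velocity at impact: v_y = v_y0 − g t = −19.76 − 9.81 × 2.087 = −40.23 m/s.
Speed: |v| = √(vₓ² + v_y²) = √(67.15² + 40.23²) = 78.28 m/s.

78.28 m/s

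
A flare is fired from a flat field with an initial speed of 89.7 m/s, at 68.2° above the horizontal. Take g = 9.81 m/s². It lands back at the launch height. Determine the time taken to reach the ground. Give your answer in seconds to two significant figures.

17 s

Components: vₓ = 89.70 cos 68.2° = 33.31 m/s, v_y0 = 89.70 sin 68.2° = 83.29 m/s.
Time of flight on level ground: T = 2 v_y0 / g = 2 × 83.29 / 9.81 = 16.98 s.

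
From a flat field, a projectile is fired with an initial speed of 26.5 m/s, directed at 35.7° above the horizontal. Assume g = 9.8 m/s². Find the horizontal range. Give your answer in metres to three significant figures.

67.9 m

Horizontal component vₓ = 26.50 cos 35.7° = 21.52 m/s; vertical v_y0 = 26.50 sin 35.7° = 15.46 m/s.
Flight time T = 2 v_y0 / g = 3.156 s.
Horizontal distance R = vₓ T = 21.52 × 3.156 = 67.92 m.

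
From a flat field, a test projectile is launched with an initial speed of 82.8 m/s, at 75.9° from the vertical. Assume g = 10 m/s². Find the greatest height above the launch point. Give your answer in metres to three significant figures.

20.3 m

Horizontal component vₓ = 82.80 sin 75.9° = 80.31 m/s; vertical v_y0 = 82.80 cos 75.9° = 20.17 m/s.
Maximum height: H = v_y0² / (2g) = 20.17² / (2 × 10.0) = 20.34 m.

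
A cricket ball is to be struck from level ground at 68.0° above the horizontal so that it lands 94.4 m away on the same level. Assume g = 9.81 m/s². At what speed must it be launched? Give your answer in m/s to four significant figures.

36.51 m/s

Level-ground range: R = v₀² sin(2θ)/g, so v₀ = √(gR / sin 2θ).
v₀ = √(9.81 × 94.4 / sin 136.0°) = √(926.1 / 0.6947) = √1333.1 = 36.51 m/s.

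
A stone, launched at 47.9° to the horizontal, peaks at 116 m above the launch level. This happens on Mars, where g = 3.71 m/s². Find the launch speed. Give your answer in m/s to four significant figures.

At the peak v_y = 0, so v_y0 = √(2gH) = √(2 × 3.71 × 116) = 29.34 m/s.
v_y0 = v₀ sin θ ⇒ v₀ = 29.34 / sin 47.9° = 39.54 m/s.

39.54 m/s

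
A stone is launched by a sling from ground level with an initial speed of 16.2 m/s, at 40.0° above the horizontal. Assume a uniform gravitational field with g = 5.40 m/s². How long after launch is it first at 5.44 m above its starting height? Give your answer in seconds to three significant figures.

Components: vₓ = 16.20 cos 40.0° = 12.41 m/s, v_y0 = 16.20 sin 40.0° = 10.41 m/s.
Require v_y0 t − ½ g t² = 5.44, i.e. 2.700 t² − 10.41 t + 5.44 = 0.
t = [10.41 ± √(10.41² − 2·5.40·5.44)] / 5.40 = (10.41 ± 7.049) / 5.40, so t = 0.6231 s or t = 3.234 s.
The first (ascending) time is 0.6231 s.

0.623 s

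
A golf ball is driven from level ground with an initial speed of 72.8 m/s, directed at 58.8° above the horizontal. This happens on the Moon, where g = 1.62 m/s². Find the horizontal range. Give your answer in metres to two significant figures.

Components: vₓ = 72.80 cos 58.8° = 37.71 m/s, v_y0 = 72.80 sin 58.8° = 62.27 m/s.
Time aloft: T = 2 v_y0 / g = 2 × 62.27 / 1.62 = 76.88 s.
Horizontal distance R = vₓ T = 37.71 × 76.88 = 2899 m.

2900 m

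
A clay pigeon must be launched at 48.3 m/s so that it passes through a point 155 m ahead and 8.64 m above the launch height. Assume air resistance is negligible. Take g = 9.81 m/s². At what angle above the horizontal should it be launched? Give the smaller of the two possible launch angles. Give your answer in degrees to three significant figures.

24.1°

Trajectory: y = x tanθ − g x² (1 + tan²θ)/(2v₀²). With x = 155, y = 8.64, v₀ = 48.3, g = 9.81:
50.51 tan²θ − 155 tanθ + (59.15) = 0.
tanθ = [155 ± √(155² − 4 × 50.51 × (59.15))] / (2 × 50.51) = (155 ± 109.9) / 101.0, giving tanθ = 0.4467 or 2.622.
θ = 24.07° or 69.12°; the smaller is 24.07°.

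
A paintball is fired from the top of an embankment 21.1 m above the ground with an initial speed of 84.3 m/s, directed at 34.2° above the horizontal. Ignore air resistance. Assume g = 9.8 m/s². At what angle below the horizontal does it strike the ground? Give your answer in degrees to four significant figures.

Resolve: vₓ = 84.30 cos 34.2° = 69.72 m/s and v_y0 = 84.30 sin 34.2° = 47.38 m/s.
The projectile lands when y = 21.1 + (47.38) t − ½·9.80·t² = 0. Positive root: t = (47.38 + √(47.38² + 2·9.80·21.1)) / 9.80 = (47.38 + 51.56) / 9.80 = 10.10 s.
At impact: v_y = v_y0 − g t = −51.56 m/s; vₓ = 69.72 m/s.
Angle below horizontal: arctan(|v_y|/vₓ) = arctan(51.56/69.72) = 36.48°.

36.48°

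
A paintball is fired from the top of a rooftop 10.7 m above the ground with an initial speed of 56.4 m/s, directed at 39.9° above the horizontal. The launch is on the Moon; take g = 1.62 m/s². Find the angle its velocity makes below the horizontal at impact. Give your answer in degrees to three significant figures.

Resolve: vₓ = 56.40 cos 39.9° = 43.27 m/s and v_y0 = 56.40 sin 39.9° = 36.18 m/s.
Vertical motion (up positive, ground at y = 0): 0.8100 t² − (36.18) t − 10.7 = 0, so t = (36.18 + √(36.18² + 2·1.62·10.7)) / 1.62 = (36.18 + 36.65) / 1.62 = 44.96 s.
At impact: v_y = v_y0 − g t = −36.65 m/s; vₓ = 43.27 m/s.
Angle below horizontal: arctan(|v_y|/vₓ) = arctan(36.65/43.27) = 40.27°.

40.3°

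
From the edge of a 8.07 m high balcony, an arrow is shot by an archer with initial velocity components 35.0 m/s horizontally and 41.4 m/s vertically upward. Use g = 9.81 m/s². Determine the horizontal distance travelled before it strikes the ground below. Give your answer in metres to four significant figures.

Vertical motion (up positive, ground at y = 0): 4.905 t² − (41.40) t − 8.07 = 0, so t = (41.40 + √(41.40² + 2·9.81·8.07)) / 9.81 = (41.40 + 43.27) / 9.81 = 8.631 s.
Horizontal distance: R = vₓ t = 35.00 × 8.631 = 302.1 m.

302.1 m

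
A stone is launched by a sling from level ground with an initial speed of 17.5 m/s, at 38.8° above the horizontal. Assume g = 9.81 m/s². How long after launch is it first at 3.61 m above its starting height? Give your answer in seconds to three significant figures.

0.401 s

vₓ = 17.50 cos 38.8° = 13.64 m/s; v_y0 = 17.50 sin 38.8° = 10.97 m/s.
Height y(t) = 10.97 t − 4.905 t² = 3.61 gives 4.905 t² − 10.97 t + 3.61 = 0.
Quadratic formula: t = (10.97 ± √49.415) / 9.81 = (10.97 ± 7.030) / 9.81 → t = 0.4012 s or 1.834 s.
The first (ascending) time is 0.4012 s.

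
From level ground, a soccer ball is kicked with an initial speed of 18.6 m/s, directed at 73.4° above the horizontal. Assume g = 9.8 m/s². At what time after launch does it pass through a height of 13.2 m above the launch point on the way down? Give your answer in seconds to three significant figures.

vₓ = 18.60 cos 73.4° = 5.314 m/s; v_y0 = 18.60 sin 73.4° = 17.82 m/s.
Set y = v_y0 t − ½ g t² = 13.2: 4.900 t² − 17.82 t + 13.2 = 0.
Quadratic formula: t = (17.82 ± √59.003) / 9.80 = (17.82 ± 7.681) / 9.80 → t = 1.035 s or 2.603 s.
The descending-branch root is 2.603 s.

2.60 s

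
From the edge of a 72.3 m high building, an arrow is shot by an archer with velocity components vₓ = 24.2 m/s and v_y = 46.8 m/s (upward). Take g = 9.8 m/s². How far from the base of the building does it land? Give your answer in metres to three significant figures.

Vertical motion (up positive, ground at y = 0): 4.900 t² − (46.80) t − 72.3 = 0, so t = (46.80 + √(46.80² + 2·9.80·72.3)) / 9.80 = (46.80 + 60.06) / 9.80 = 10.90 s.
Horizontal distance: R = vₓ t = 24.20 × 10.90 = 263.9 m.

264 m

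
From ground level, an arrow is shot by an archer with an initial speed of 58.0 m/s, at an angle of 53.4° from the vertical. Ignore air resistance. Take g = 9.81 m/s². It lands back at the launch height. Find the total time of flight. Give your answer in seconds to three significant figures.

vₓ = 58.00 sin 53.4° = 46.56 m/s; v_y0 = 58.00 cos 53.4° = 34.58 m/s.
It returns to y = 0 when t = 2 v_y0 / g = 2(34.58)/9.81 = 7.050 s.

7.05 s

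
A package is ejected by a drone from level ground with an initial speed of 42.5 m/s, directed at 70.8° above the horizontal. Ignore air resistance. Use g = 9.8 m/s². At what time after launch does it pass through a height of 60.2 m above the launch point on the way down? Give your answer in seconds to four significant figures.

vₓ = 42.50 cos 70.8° = 13.98 m/s; v_y0 = 42.50 sin 70.8° = 40.14 m/s.
Require v_y0 t − ½ g t² = 60.2, i.e. 4.900 t² − 40.14 t + 60.2 = 0.
t = [40.14 ± √(40.14² − 2·9.80·60.2)] / 9.80 = (40.14 ± 20.76) / 9.80, so t = 1.977 s or t = 6.214 s.
The descending-branch root is 6.214 s.

6.214 s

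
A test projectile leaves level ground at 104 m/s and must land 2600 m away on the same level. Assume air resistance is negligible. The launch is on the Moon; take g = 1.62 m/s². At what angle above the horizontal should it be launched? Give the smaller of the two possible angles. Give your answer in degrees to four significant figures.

11.46°

Level-ground range R = v₀² sin(2θ)/g ⇒ sin(2θ) = gR/v₀² = 1.62 × 2600 / 104² = 0.3894.
2θ = 22.92° or 180° − 22.92° = 157.1°, so θ = 11.46° or 78.54°.
The smaller angle is 11.46°.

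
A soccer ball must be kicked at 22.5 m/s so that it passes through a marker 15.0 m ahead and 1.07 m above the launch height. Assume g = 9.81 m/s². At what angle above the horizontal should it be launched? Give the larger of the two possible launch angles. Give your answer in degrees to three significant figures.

Trajectory: y = x tanθ − g x² (1 + tan²θ)/(2v₀²). With x = 15.0, y = 1.07, v₀ = 22.5, g = 9.81:
2.180 tan²θ − 15.0 tanθ + (3.250) = 0.
tanθ = [15.0 ± √(15.0² − 4 × 2.180 × (3.250))] / (2 × 2.180) = (15.0 ± 14.02) / 4.360, giving tanθ = 0.2240 or 6.657.
θ = 12.62° or 81.46°; the larger is 81.46°.

81.5°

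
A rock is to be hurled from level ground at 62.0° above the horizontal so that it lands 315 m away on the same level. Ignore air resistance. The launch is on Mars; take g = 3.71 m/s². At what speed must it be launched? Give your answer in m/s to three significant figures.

Level-ground range: R = v₀² sin(2θ)/g, so v₀ = √(gR / sin 2θ).
v₀ = √(3.71 × 315 / sin 124.0°) = √(1169 / 0.8290) = √1409.6 = 37.55 m/s.

37.5 m/s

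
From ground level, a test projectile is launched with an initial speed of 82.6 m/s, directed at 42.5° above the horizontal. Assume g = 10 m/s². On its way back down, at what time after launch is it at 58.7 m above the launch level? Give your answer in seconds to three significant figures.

9.98 s

vₓ = 82.60 cos 42.5° = 60.90 m/s; v_y0 = 82.60 sin 42.5° = 55.80 m/s.
Require v_y0 t − ½ g t² = 58.7, i.e. 5.000 t² − 55.80 t + 58.7 = 0.
Quadratic formula: t = (55.80 ± √1940.1) / 10.0 = (55.80 ± 44.05) / 10.0 → t = 1.176 s or 9.985 s.
The descending-branch root is 9.985 s.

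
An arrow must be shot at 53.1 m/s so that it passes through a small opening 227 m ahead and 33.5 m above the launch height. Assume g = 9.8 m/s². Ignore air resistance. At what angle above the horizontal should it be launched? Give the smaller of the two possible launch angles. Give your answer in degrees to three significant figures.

Trajectory: y = x tanθ − g x² (1 + tan²θ)/(2v₀²). With x = 227, y = 33.5, v₀ = 53.1, g = 9.80:
89.55 tan²θ − 227 tanθ + (123.0) = 0.
tanθ = [227 ± √(227² − 4 × 89.55 × (123.0))] / (2 × 89.55) = (227 ± 86.33) / 179.1, giving tanθ = 0.7854 or 1.750.
θ = 38.15° or 60.25°; the smaller is 38.15°.

38.1°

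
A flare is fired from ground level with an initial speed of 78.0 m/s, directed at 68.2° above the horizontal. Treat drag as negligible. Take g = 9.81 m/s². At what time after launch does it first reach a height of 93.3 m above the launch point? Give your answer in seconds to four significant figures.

Resolve: vₓ = 78.00 cos 68.2° = 28.97 m/s and v_y0 = 78.00 sin 68.2° = 72.42 m/s.
Height y(t) = 72.42 t − 4.905 t² = 93.3 gives 4.905 t² − 72.42 t + 93.3 = 0.
Quadratic formula: t = (72.42 ± √3414.4) / 9.81 = (72.42 ± 58.43) / 9.81 → t = 1.426 s or 13.34 s.
The first (ascending) time is 1.426 s.

1.426 s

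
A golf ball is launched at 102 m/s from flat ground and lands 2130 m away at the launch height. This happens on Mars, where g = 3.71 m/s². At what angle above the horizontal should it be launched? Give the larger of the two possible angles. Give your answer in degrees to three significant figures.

R = v₀² sin 2θ / g gives sin 2θ = gR/v₀² = 3.71·2130/102² = 0.7595.
2θ = 49.42° or 180° − 49.42° = 130.6°, so θ = 24.71° or 65.29°.
The larger angle is 65.29°.

65.3°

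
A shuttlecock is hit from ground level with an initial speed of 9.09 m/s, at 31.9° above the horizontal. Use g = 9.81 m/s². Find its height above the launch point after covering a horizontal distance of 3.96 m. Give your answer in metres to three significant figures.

1.17 m

vₓ = 9.090 cos 31.9° = 7.717 m/s; v_y0 = 9.090 sin 31.9° = 4.804 m/s.
Time to reach x = 3.96 m: t = x/vₓ = 3.96/7.717 = 0.5131 s.
Height: y = v_y0 t − ½ g t² = 4.804 × 0.5131 − 4.905 × 0.5131² = 2.465 − 1.292 = 1.173 m.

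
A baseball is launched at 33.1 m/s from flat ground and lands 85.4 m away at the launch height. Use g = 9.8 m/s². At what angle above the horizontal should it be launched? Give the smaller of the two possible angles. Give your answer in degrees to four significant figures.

24.90°

R = v₀² sin 2θ / g gives sin 2θ = gR/v₀² = 9.80·85.4/33.1² = 0.7639.
2θ = 49.81° or 180° − 49.81° = 130.2°, so θ = 24.90° or 65.10°.
The smaller angle is 24.90°.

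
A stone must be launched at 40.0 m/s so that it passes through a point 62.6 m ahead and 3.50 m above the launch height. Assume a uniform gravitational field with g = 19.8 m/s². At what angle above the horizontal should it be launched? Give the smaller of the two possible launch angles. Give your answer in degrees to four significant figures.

29.61°

Trajectory: y = x tanθ − g x² (1 + tan²θ)/(2v₀²). With x = 62.6, y = 3.50, v₀ = 40.0, g = 19.8:
24.25 tan²θ − 62.6 tanθ + (27.75) = 0.
tanθ = [62.6 ± √(62.6² − 4 × 24.25 × (27.75))] / (2 × 24.25) = (62.6 ± 35.04) / 48.49, giving tanθ = 0.5684 or 2.013.
θ = 29.61° or 63.59°; the smaller is 29.61°.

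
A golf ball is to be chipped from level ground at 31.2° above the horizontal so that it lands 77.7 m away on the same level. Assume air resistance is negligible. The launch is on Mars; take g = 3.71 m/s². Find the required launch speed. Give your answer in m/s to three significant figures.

18.0 m/s

Level-ground range: R = v₀² sin(2θ)/g, so v₀ = √(gR / sin 2θ).
v₀ = √(3.71 × 77.7 / sin 62.40°) = √(288.3 / 0.8862) = √325.28 = 18.04 m/s.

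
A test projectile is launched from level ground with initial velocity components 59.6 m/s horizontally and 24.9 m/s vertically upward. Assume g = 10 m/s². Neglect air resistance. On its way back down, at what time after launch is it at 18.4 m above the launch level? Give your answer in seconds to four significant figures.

Height y(t) = 24.90 t − 5.000 t² = 18.4 gives 5.000 t² − 24.90 t + 18.4 = 0.
t = [24.90 ± √(24.90² − 2·10.0·18.4)] / 10.0 = (24.90 ± 15.87) / 10.0, so t = 0.9025 s or t = 4.077 s.
The descending-branch root is 4.077 s.

4.077 s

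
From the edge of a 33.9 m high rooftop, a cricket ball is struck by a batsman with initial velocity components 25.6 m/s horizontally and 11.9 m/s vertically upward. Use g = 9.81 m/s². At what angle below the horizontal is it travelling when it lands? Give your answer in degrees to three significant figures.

Vertical motion (up positive, ground at y = 0): 4.905 t² − (11.90) t − 33.9 = 0, so t = (11.90 + √(11.90² + 2·9.81·33.9)) / 9.81 = (11.90 + 28.40) / 9.81 = 4.108 s.
At impact: v_y = v_y0 − g t = −28.40 m/s; vₓ = 25.60 m/s.
Angle below horizontal: arctan(|v_y|/vₓ) = arctan(28.40/25.60) = 47.97°.

48.0°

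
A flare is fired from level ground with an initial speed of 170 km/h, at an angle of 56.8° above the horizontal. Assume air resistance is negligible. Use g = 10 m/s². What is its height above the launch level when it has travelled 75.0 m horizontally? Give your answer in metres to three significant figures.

Convert: 170 km/h = 170/3.6 = 47.22 m/s.
vₓ = 47.22 cos 56.8° = 25.86 m/s; v_y0 = 47.22 sin 56.8° = 39.51 m/s.
At x = 75.0 m, t = x/vₓ = 75.0/25.86 = 2.901 s.
Height: y = v_y0 t − ½ g t² = 39.51 × 2.901 − 5.000 × 2.901² = 114.6 − 42.07 = 72.55 m.

72.5 m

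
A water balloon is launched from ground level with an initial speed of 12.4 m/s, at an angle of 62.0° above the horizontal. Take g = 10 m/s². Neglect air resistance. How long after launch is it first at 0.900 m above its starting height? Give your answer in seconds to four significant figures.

Resolve: vₓ = 12.40 cos 62.0° = 5.821 m/s and v_y0 = 12.40 sin 62.0° = 10.95 m/s.
Set y = v_y0 t − ½ g t² = 0.900: 5.000 t² − 10.95 t + 0.900 = 0.
Quadratic formula: t = (10.95 ± √101.87) / 10.0 = (10.95 ± 10.09) / 10.0 → t = 0.08554 s or 2.104 s.
The first (ascending) time is 0.08554 s.

0.08554 s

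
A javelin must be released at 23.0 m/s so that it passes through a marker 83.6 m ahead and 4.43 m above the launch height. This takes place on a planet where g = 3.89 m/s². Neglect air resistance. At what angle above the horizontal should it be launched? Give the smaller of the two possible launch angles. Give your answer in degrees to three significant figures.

22.4°

Trajectory: y = x tanθ − g x² (1 + tan²θ)/(2v₀²). With x = 83.6, y = 4.43, v₀ = 23.0, g = 3.89:
25.70 tan²θ − 83.6 tanθ + (30.13) = 0.
tanθ = [83.6 ± √(83.6² − 4 × 25.70 × (30.13))] / (2 × 25.70) = (83.6 ± 62.39) / 51.39, giving tanθ = 0.4127 or 2.841.
θ = 22.43° or 70.61°; the smaller is 22.43°.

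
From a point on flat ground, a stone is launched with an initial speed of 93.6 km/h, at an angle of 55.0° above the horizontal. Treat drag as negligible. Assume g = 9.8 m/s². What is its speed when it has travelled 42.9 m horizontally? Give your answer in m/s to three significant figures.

16.4 m/s

Convert: 93.6 km/h = 93.6/3.6 = 26.00 m/s.
Components: vₓ = 26.00 cos 55.0° = 14.91 m/s, v_y0 = 26.00 sin 55.0° = 21.30 m/s.
x = vₓ t ⇒ t = 42.9/14.91 = 2.877 s.
Vertical velocity there: v_y = v_y0 − g t = 21.30 − 9.80 × 2.877 = −6.894 m/s.
Speed: √(vₓ² + v_y²) = √(14.91² + 6.894²) = 16.43 m/s.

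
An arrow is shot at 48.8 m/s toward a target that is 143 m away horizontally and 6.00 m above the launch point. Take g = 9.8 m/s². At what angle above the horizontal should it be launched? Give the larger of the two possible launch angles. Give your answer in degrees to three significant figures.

71.7°

Trajectory: y = x tanθ − g x² (1 + tan²θ)/(2v₀²). With x = 143, y = 6.00, v₀ = 48.8, g = 9.80:
42.08 tan²θ − 143 tanθ + (48.08) = 0.
tanθ = [143 ± √(143² − 4 × 42.08 × (48.08))] / (2 × 42.08) = (143 ± 111.2) / 84.15, giving tanθ = 0.3783 or 3.020.
θ = 20.72° or 71.68°; the larger is 71.68°.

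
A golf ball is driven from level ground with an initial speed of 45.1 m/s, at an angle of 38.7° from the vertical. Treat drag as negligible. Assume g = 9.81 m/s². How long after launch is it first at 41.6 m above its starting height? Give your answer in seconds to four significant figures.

Horizontal component vₓ = 45.10 sin 38.7° = 28.20 m/s; vertical v_y0 = 45.10 cos 38.7° = 35.20 m/s.
Height y(t) = 35.20 t − 4.905 t² = 41.6 gives 4.905 t² − 35.20 t + 41.6 = 0.
t = [35.20 ± √(35.20² − 2·9.81·41.6)] / 9.81 = (35.20 ± 20.56) / 9.81, so t = 1.492 s or t = 5.684 s.
The first (ascending) time is 1.492 s.

1.492 s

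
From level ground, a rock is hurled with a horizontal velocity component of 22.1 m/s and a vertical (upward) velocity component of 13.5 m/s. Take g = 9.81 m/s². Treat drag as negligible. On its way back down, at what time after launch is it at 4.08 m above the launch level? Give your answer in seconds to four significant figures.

2.407 s

Require v_y0 t − ½ g t² = 4.08, i.e. 4.905 t² − 13.50 t + 4.08 = 0.
t = [13.50 ± √(13.50² − 2·9.81·4.08)] / 9.81 = (13.50 ± 10.11) / 9.81, so t = 0.3456 s or t = 2.407 s.
The descending-branch root is 2.407 s.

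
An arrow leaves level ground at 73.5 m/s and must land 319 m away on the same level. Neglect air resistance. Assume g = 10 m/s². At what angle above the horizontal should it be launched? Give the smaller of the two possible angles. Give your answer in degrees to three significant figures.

R = v₀² sin 2θ / g gives sin 2θ = gR/v₀² = 10.0·319/73.5² = 0.5905.
2θ = 36.19° or 180° − 36.19° = 143.8°, so θ = 18.10° or 71.90°.
The smaller angle is 18.10°.

18.1°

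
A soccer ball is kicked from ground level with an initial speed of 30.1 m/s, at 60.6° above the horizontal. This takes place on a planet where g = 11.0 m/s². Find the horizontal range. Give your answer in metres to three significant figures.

Horizontal component vₓ = 30.10 cos 60.6° = 14.78 m/s; vertical v_y0 = 30.10 sin 60.6° = 26.22 m/s.
Time aloft: T = 2 v_y0 / g = 2 × 26.22 / 11.0 = 4.768 s.
Horizontal distance R = vₓ T = 14.78 × 4.768 = 70.45 m.

70.5 m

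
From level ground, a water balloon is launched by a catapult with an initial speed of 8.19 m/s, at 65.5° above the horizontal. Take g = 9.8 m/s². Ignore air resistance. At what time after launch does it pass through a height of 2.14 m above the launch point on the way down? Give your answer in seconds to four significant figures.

1.137 s

Resolve: vₓ = 8.190 cos 65.5° = 3.396 m/s and v_y0 = 8.190 sin 65.5° = 7.453 m/s.
Height y(t) = 7.453 t − 4.900 t² = 2.14 gives 4.900 t² − 7.453 t + 2.14 = 0.
t = [7.453 ± √(7.453² − 2·9.80·2.14)] / 9.80 = (7.453 ± 3.687) / 9.80, so t = 0.3842 s or t = 1.137 s.
The descending-branch root is 1.137 s.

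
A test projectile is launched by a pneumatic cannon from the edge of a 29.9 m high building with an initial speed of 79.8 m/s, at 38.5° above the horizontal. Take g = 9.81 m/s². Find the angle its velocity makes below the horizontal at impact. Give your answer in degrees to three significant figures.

Horizontal component vₓ = 79.80 cos 38.5° = 62.45 m/s; vertical v_y0 = 79.80 sin 38.5° = 49.68 m/s.
The projectile lands when y = 29.9 + (49.68) t − ½·9.81·t² = 0. Positive root: t = (49.68 + √(49.68² + 2·9.81·29.9)) / 9.81 = (49.68 + 55.27) / 9.81 = 10.70 s.
At impact: v_y = v_y0 − g t = −55.27 m/s; vₓ = 62.45 m/s.
Angle below horizontal: arctan(|v_y|/vₓ) = arctan(55.27/62.45) = 41.51°.

41.5°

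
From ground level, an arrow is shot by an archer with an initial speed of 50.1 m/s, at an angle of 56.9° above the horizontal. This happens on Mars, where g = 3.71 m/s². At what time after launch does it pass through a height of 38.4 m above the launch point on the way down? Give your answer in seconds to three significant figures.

21.7 s

vₓ = 50.10 cos 56.9° = 27.36 m/s; v_y0 = 50.10 sin 56.9° = 41.97 m/s.
Set y = v_y0 t − ½ g t² = 38.4: 1.855 t² − 41.97 t + 38.4 = 0.
t = [41.97 ± √(41.97² − 2·3.71·38.4)] / 3.71 = (41.97 ± 38.43) / 3.71, so t = 0.9553 s or t = 21.67 s.
The descending-branch root is 21.67 s.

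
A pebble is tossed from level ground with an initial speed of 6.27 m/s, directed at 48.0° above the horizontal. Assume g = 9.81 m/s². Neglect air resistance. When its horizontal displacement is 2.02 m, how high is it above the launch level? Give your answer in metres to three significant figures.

1.11 m

Horizontal component vₓ = 6.270 cos 48.0° = 4.195 m/s; vertical v_y0 = 6.270 sin 48.0° = 4.660 m/s.
At x = 2.02 m, t = x/vₓ = 2.02/4.195 = 0.4815 s.
Height: y = v_y0 t − ½ g t² = 4.660 × 0.4815 − 4.905 × 0.4815² = 2.243 − 1.137 = 1.106 m.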